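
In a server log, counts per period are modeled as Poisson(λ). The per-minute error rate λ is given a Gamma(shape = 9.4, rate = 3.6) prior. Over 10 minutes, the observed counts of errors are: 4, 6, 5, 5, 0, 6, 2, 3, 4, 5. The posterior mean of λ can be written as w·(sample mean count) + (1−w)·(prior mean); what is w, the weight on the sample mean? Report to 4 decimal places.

0.7353

With a Gamma(shape α, rate β) prior, the Poisson likelihood is conjugate: the posterior is Gamma(α + ΣXᵢ, β + n).
Posterior mean = (α₀+S)/(β₀+n) = [n/(β₀+n)]·(S/n) + [β₀/(β₀+n)]·(α₀/β₀), so only n and β₀ enter the weight.
Weight on data w = n/(β₀+n) = 10/(3.6+10) = 10/13.6 = 0.7353.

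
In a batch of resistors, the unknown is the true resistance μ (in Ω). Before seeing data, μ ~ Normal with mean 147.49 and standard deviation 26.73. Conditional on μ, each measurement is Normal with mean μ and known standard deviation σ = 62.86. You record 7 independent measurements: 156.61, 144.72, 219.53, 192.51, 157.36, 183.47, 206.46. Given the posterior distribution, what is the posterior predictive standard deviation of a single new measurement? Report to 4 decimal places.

65.3202

For Normal data with known variance σ², a Normal(μ₀, σ₀²) prior on μ is conjugate. Posterior precision = 1/σ₀² + n/σ²; posterior mean is the precision-weighted average of μ₀ and x̄.
σ₀² = 26.73² = 714.4929, σ² = 62.86² = 3951.3796; σ² + n·σ₀² = 3951.3796 + 7·714.4929 = 8952.8299.
Posterior precision = 1/σ₀² + n/σ² = 1/714.4929 + 7/3951.3796 = (σ² + n·σ₀²)/(σ₀²σ²) = 8952.8299/(714.4929·3951.3796); posterior variance σₙ² = σ₀²σ²/(σ² + n·σ₀²) = 714.4929·3951.3796/8952.8299 = 315.345282.
Predictive variance for one new observation = σₙ² + σ² = 714.4929·3951.3796/8952.8299 + 3951.3796 = σ²·(σ₀² + 8952.8299)/8952.8299 = 3951.3796·9667.3228/8952.8299 = 4266.724882; SD = √(3951.3796·9667.3228/8952.8299) = 65.3202.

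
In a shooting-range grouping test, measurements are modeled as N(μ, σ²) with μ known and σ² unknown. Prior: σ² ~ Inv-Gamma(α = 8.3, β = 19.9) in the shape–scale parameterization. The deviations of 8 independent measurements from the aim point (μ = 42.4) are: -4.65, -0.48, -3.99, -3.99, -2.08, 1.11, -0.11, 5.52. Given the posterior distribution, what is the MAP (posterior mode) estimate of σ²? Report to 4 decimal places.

With known mean μ and an Inverse-Gamma(α, β) prior on σ², the Normal likelihood is conjugate: posterior is Inv-Gamma(α + n/2, β + Σ(xᵢ−μ)²/2).
Σ(xᵢ−μ)² = (-4.65)² + (-0.48)² + (-3.99)² + (-3.99)² + (-2.08)² + (1.11)² + (-0.11)² + (5.52)² = 89.7341.
Posterior: Inv-Gamma(8.3 + 8/2, 19.9 + 89.7341/2) = Inv-Gamma(12.30, 64.76705).
Mode = β/(α+1) = 64.76705/13.30 = 4.8697.

4.8697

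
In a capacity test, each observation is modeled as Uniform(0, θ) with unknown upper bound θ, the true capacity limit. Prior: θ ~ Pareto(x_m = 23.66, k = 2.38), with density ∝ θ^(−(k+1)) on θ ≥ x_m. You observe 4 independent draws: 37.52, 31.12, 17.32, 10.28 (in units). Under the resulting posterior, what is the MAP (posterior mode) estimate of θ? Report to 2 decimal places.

A Pareto(scale x_m, shape k) prior on the upper bound θ of Uniform(0, θ) is conjugate: posterior is Pareto(max(x_m, max xᵢ), k + n).
Sample maximum = 37.52; prior scale x_m = 23.66 → posterior scale = max = 37.52.
Posterior shape = 2.38 + 4 = 6.38.
The Pareto density is decreasing on [x_m, ∞), so the mode is x_m = 37.52.

37.52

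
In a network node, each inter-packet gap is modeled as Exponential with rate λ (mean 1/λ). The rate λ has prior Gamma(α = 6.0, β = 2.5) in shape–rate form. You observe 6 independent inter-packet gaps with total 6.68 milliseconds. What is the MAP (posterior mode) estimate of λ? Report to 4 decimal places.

1.1983

With a Gamma(shape α, rate β) prior on the exponential rate λ, the posterior after n observations with total T = Σxᵢ is Gamma(α+n, β+T).
Posterior: Gamma(6.0+6, 2.5+6.68) = Gamma(12.0, 9.18).
Mode = (α−1)/β = 1.1983.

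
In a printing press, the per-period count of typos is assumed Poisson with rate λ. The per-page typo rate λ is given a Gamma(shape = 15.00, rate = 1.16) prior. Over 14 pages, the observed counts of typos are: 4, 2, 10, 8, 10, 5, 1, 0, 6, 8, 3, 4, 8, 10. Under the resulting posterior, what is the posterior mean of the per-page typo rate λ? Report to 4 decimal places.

With a Gamma(shape α, rate β) prior, the Poisson likelihood is conjugate: the posterior is Gamma(α + ΣXᵢ, β + n).
Sum of counts S = 79 over n = 14 pages.
Posterior: Gamma(α+S, β+n) = Gamma(15.00+79, 1.16+14) = Gamma(94.00, 15.16).
Posterior mean = α/β = 94.00/15.16 = 6.2005.

6.2005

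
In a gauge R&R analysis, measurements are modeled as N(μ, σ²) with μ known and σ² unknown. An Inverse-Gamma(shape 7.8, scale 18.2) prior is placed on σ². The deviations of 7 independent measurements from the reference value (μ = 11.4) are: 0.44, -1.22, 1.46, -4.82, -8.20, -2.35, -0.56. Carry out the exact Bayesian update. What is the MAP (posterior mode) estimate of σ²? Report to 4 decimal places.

5.5497

With known mean μ and an Inverse-Gamma(α, β) prior on σ², the Normal likelihood is conjugate: posterior is Inv-Gamma(α + n/2, β + Σ(xᵢ−μ)²/2).
Σ(xᵢ−μ)² = (0.44)² + (-1.22)² + (1.46)² + (-4.82)² + (-8.20)² + (-2.35)² + (-0.56)² = 100.1221.
Posterior: Inv-Gamma(7.8 + 7/2, 18.2 + 100.1221/2) = Inv-Gamma(11.30, 68.26105).
Mode = β/(α+1) = 68.26105/12.30 = 5.5497.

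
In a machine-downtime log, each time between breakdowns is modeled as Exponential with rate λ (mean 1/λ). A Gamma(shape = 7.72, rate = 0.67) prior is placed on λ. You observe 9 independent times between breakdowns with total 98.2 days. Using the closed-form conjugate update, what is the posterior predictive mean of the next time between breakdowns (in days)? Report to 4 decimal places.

With a Gamma(shape α, rate β) prior on the exponential rate λ, the posterior after n observations with total T = Σxᵢ is Gamma(α+n, β+T).
Posterior: Gamma(7.72+9, 0.67+98.2) = Gamma(16.72, 98.87).
The predictive distribution for the next observation is Lomax; its mean is β/(α−1) = 98.87/15.72 = 6.2894.

6.2894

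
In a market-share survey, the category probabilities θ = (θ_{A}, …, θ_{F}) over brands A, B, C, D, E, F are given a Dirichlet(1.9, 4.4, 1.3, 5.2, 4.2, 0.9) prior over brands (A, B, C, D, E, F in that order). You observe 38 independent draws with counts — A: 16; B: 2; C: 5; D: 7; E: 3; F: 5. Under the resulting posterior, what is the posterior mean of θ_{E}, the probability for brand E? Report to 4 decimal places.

0.1288

The Dirichlet prior is conjugate to the Multinomial likelihood: each posterior αⱼ = prior αⱼ + observed count nⱼ.
Posterior concentration: (17.9, 6.4, 6.3, 12.2, 7.2, 5.9), total = 55.9.
E[θ_{E}|data] = α_{E}/Σα = 7.2/55.9 = 0.1288.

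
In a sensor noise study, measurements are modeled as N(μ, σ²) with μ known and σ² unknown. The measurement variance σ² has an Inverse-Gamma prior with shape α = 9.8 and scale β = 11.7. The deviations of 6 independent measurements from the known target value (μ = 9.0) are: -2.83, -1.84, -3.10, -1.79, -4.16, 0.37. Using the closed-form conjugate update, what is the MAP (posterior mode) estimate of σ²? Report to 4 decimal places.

With known mean μ and an Inverse-Gamma(α, β) prior on σ², the Normal likelihood is conjugate: posterior is Inv-Gamma(α + n/2, β + Σ(xᵢ−μ)²/2).
Σ(xᵢ−μ)² = (-2.83)² + (-1.84)² + (-3.10)² + (-1.79)² + (-4.16)² + (0.37)² = 41.6511.
Posterior: Inv-Gamma(9.8 + 6/2, 11.7 + 41.6511/2) = Inv-Gamma(12.80, 32.52555).
Mode = β/(α+1) = 32.52555/13.80 = 2.3569.

2.3569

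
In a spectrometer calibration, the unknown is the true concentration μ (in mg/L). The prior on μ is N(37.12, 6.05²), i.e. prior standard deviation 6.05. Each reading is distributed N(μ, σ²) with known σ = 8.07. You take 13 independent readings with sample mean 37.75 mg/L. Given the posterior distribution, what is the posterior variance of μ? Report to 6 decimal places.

For Normal data with known variance σ², a Normal(μ₀, σ₀²) prior on μ is conjugate. Posterior precision = 1/σ₀² + n/σ²; posterior mean is the precision-weighted average of μ₀ and x̄.
σ₀² = 6.05² = 36.6025, σ² = 8.07² = 65.1249; σ² + n·σ₀² = 65.1249 + 13·36.6025 = 540.9574.
Posterior precision = 1/σ₀² + n/σ² = 1/36.6025 + 13/65.1249 = (σ² + n·σ₀²)/(σ₀²σ²) = 540.9574/(36.6025·65.1249); posterior variance σₙ² = σ₀²σ²/(σ² + n·σ₀²) = 36.6025·65.1249/540.9574 = 4.406510.

4.406510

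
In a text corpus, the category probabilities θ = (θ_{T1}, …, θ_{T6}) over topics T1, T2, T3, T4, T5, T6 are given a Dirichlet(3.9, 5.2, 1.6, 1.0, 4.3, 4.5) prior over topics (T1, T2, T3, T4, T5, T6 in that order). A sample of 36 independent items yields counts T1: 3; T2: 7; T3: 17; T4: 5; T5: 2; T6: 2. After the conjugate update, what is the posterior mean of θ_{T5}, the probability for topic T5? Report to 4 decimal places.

0.1115

The Dirichlet prior is conjugate to the Multinomial likelihood: each posterior αⱼ = prior αⱼ + observed count nⱼ.
Posterior concentration: (6.9, 12.2, 18.6, 6.0, 6.3, 6.5), total = 56.5.
E[θ_{T5}|data] = α_{T5}/Σα = 6.3/56.5 = 0.1115.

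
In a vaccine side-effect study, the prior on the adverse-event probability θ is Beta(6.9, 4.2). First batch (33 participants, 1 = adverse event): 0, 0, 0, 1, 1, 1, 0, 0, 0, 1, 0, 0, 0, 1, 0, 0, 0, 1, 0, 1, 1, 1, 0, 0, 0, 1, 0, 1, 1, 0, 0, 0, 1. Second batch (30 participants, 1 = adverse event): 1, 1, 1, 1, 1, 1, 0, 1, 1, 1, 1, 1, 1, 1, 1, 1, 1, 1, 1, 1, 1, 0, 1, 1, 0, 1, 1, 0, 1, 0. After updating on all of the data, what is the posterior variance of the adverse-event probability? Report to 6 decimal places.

0.003179

The Beta prior is conjugate to a Binomial/Bernoulli likelihood; the update adds successes to α and failures to β.
After batch 1: Beta(6.9+13, 4.2+20) = Beta(19.9, 24.2).
After batch 2: Beta(19.9+25, 24.2+5) = Beta(44.9, 29.2).
Var = αβ/((α+β)²(α+β+1)) = 44.9·29.2/(74.1²·75.1) = 0.003179.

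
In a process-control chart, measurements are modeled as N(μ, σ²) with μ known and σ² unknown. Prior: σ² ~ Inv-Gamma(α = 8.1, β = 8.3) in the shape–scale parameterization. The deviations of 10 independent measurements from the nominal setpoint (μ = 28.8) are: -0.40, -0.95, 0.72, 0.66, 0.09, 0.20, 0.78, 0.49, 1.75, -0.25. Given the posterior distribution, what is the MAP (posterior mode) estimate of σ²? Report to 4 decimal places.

With known mean μ and an Inverse-Gamma(α, β) prior on σ², the Normal likelihood is conjugate: posterior is Inv-Gamma(α + n/2, β + Σ(xᵢ−μ)²/2).
Σ(xᵢ−μ)² = (-0.40)² + (-0.95)² + (0.72)² + (0.66)² + (0.09)² + (0.20)² + (0.78)² + (0.49)² + (1.75)² + (-0.25)² = 6.0381.
Posterior: Inv-Gamma(8.1 + 10/2, 8.3 + 6.0381/2) = Inv-Gamma(13.10, 11.31905).
Mode = β/(α+1) = 11.31905/14.10 = 0.8028.

0.8028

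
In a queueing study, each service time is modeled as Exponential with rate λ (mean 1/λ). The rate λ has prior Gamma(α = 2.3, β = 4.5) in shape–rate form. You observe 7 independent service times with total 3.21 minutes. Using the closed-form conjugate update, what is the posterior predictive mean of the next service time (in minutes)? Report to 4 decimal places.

0.9289

With a Gamma(shape α, rate β) prior on the exponential rate λ, the posterior after n observations with total T = Σxᵢ is Gamma(α+n, β+T).
Posterior: Gamma(2.3+7, 4.5+3.21) = Gamma(9.3, 7.71).
The predictive distribution for the next observation is Lomax; its mean is β/(α−1) = 7.71/8.3 = 0.9289.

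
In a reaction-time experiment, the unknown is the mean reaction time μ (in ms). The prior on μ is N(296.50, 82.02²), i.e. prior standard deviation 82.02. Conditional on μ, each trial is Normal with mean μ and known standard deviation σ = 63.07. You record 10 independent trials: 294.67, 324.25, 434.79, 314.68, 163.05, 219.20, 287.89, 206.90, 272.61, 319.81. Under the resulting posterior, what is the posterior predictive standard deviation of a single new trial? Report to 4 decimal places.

For Normal data with known variance σ², a Normal(μ₀, σ₀²) prior on μ is conjugate. Posterior precision = 1/σ₀² + n/σ²; posterior mean is the precision-weighted average of μ₀ and x̄.
σ₀² = 82.02² = 6727.2804, σ² = 63.07² = 3977.8249; σ² + n·σ₀² = 3977.8249 + 10·6727.2804 = 71250.6289.
Posterior precision = 1/σ₀² + n/σ² = 1/6727.2804 + 10/3977.8249 = (σ² + n·σ₀²)/(σ₀²σ²) = 71250.6289/(6727.2804·3977.8249); posterior variance σₙ² = σ₀²σ²/(σ² + n·σ₀²) = 6727.2804·3977.8249/71250.6289 = 375.574839.
Predictive variance for one new observation = σₙ² + σ² = 6727.2804·3977.8249/71250.6289 + 3977.8249 = σ²·(σ₀² + 71250.6289)/71250.6289 = 3977.8249·77977.9093/71250.6289 = 4353.399739; SD = √(3977.8249·77977.9093/71250.6289) = 65.9803.

65.9803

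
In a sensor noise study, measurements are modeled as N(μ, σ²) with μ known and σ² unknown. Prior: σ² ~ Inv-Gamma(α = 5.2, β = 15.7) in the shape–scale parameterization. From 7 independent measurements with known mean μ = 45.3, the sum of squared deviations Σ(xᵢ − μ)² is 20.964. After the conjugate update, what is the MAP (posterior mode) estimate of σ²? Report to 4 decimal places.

With known mean μ and an Inverse-Gamma(α, β) prior on σ², the Normal likelihood is conjugate: posterior is Inv-Gamma(α + n/2, β + Σ(xᵢ−μ)²/2).
Posterior: Inv-Gamma(5.2 + 7/2, 15.7 + 20.964/2) = Inv-Gamma(8.70, 26.1820).
Mode = β/(α+1) = 26.1820/9.70 = 2.6992.

2.6992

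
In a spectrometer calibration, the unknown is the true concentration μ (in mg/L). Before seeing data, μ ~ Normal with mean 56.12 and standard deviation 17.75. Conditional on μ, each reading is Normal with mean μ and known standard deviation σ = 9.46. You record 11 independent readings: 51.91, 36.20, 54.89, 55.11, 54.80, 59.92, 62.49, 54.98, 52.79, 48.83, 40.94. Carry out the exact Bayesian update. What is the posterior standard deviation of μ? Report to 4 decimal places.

For Normal data with known variance σ², a Normal(μ₀, σ₀²) prior on μ is conjugate. Posterior precision = 1/σ₀² + n/σ²; posterior mean is the precision-weighted average of μ₀ and x̄.
σ₀² = 17.75² = 315.0625, σ² = 9.46² = 89.4916; σ² + n·σ₀² = 89.4916 + 11·315.0625 = 3555.1791.
Posterior precision = 1/σ₀² + n/σ² = 1/315.0625 + 11/89.4916 = (σ² + n·σ₀²)/(σ₀²σ²) = 3555.1791/(315.0625·89.4916); posterior variance σₙ² = σ₀²σ²/(σ² + n·σ₀²) = 315.0625·89.4916/3555.1791 = 7.930809.
Posterior SD = √σₙ² = √(315.0625·89.4916/3555.1791) = 2.8162.

2.8162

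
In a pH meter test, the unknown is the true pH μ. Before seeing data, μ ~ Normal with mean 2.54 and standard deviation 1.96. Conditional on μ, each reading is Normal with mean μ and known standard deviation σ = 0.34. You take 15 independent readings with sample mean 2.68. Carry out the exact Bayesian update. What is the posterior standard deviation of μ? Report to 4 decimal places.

For Normal data with known variance σ², a Normal(μ₀, σ₀²) prior on μ is conjugate. Posterior precision = 1/σ₀² + n/σ²; posterior mean is the precision-weighted average of μ₀ and x̄.
σ₀² = 1.96² = 3.8416, σ² = 0.34² = 0.1156; σ² + n·σ₀² = 0.1156 + 15·3.8416 = 57.7396.
Posterior precision = 1/σ₀² + n/σ² = 1/3.8416 + 15/0.1156 = (σ² + n·σ₀²)/(σ₀²σ²) = 57.7396/(3.8416·0.1156); posterior variance σₙ² = σ₀²σ²/(σ² + n·σ₀²) = 3.8416·0.1156/57.7396 = 0.007691.
Posterior SD = √σₙ² = √(3.8416·0.1156/57.7396) = 0.0877.

0.0877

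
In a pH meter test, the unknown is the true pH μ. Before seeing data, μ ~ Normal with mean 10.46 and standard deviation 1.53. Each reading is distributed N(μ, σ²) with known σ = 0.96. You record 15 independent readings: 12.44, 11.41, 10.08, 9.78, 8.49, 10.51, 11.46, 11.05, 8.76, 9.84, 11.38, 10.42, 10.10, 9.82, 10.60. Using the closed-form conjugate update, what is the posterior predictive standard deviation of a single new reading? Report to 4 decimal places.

For Normal data with known variance σ², a Normal(μ₀, σ₀²) prior on μ is conjugate. Posterior precision = 1/σ₀² + n/σ²; posterior mean is the precision-weighted average of μ₀ and x̄.
σ₀² = 1.53² = 2.3409, σ² = 0.96² = 0.9216; σ² + n·σ₀² = 0.9216 + 15·2.3409 = 36.0351.
Posterior precision = 1/σ₀² + n/σ² = 1/2.3409 + 15/0.9216 = (σ² + n·σ₀²)/(σ₀²σ²) = 36.0351/(2.3409·0.9216); posterior variance σₙ² = σ₀²σ²/(σ² + n·σ₀²) = 2.3409·0.9216/36.0351 = 0.059869.
Predictive variance for one new observation = σₙ² + σ² = 2.3409·0.9216/36.0351 + 0.9216 = σ²·(σ₀² + 36.0351)/36.0351 = 0.9216·38.376/36.0351 = 0.981469; SD = √(0.9216·38.376/36.0351) = 0.9907.

0.9907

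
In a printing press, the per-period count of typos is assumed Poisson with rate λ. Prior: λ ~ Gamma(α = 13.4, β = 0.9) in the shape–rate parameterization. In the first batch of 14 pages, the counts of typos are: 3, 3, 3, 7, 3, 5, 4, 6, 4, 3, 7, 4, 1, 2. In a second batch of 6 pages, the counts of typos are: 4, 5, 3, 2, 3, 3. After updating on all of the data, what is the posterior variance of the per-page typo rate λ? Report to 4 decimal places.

0.2024

With a Gamma(shape α, rate β) prior, the Poisson likelihood is conjugate: the posterior is Gamma(α + ΣXᵢ, β + n).
Batch 1: sum of counts S = 55 over n = 14 pages.
After batch 1: Gamma(α+S, β+n) = Gamma(13.4+55, 0.9+14) = Gamma(68.4, 14.9).
Batch 2: sum of counts S = 20 over n = 6 pages.
After batch 2: Gamma(α+S, β+n) = Gamma(68.4+20, 14.9+6) = Gamma(88.4, 20.9).
Var = α/β² = 88.4/20.9² = 0.2024.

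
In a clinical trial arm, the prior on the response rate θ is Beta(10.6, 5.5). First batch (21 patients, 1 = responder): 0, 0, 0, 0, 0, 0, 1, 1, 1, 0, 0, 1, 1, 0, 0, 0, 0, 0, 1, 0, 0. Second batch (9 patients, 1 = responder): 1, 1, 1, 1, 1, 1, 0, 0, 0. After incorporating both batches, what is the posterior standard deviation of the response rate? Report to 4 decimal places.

0.0728

The Beta prior is conjugate to a Binomial/Bernoulli likelihood; the update adds successes to α and failures to β.
After batch 1: Beta(10.6+6, 5.5+15) = Beta(16.6, 20.5).
After batch 2: Beta(16.6+6, 20.5+3) = Beta(22.6, 23.5).
Var = αβ/((α+β)²(α+β+1)) = 22.6·23.5/(46.1²·47.1) = 0.00530583; SD = √0.00530583 = 0.0728.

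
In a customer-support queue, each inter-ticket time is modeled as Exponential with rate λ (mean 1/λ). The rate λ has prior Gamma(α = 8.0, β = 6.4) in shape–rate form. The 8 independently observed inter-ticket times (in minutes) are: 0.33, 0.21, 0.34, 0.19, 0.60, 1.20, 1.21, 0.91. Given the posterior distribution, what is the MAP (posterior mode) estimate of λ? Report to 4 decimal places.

With a Gamma(shape α, rate β) prior on the exponential rate λ, the posterior after n observations with total T = Σxᵢ is Gamma(α+n, β+T).
Sum of observations T = 4.99 minutes; n = 8.
Posterior: Gamma(8.0+8, 6.4+4.99) = Gamma(16.0, 11.39).
Mode = (α−1)/β = 1.3169.

1.3169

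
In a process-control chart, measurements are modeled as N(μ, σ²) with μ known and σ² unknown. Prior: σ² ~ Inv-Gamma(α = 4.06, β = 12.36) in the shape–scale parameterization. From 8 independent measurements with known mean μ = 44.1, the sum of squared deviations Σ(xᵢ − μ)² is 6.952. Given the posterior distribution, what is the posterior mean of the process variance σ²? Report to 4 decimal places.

With known mean μ and an Inverse-Gamma(α, β) prior on σ², the Normal likelihood is conjugate: posterior is Inv-Gamma(α + n/2, β + Σ(xᵢ−μ)²/2).
Posterior: Inv-Gamma(4.06 + 8/2, 12.36 + 6.952/2) = Inv-Gamma(8.06, 15.8360).
E[σ²|data] = β/(α−1) = 15.8360/7.06 = 2.2431.

2.2431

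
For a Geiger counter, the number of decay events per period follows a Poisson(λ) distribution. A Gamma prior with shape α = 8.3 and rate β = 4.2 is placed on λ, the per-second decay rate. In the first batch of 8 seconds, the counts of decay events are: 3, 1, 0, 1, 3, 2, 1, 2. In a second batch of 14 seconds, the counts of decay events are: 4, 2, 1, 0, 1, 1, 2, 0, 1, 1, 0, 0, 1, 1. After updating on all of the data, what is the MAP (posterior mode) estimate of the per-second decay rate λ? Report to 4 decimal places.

1.3473

With a Gamma(shape α, rate β) prior, the Poisson likelihood is conjugate: the posterior is Gamma(α + ΣXᵢ, β + n).
Batch 1: sum of counts S = 13 over n = 8 seconds.
After batch 1: Gamma(α+S, β+n) = Gamma(8.3+13, 4.2+8) = Gamma(21.3, 12.2).
Batch 2: sum of counts S = 15 over n = 14 seconds.
After batch 2: Gamma(α+S, β+n) = Gamma(21.3+15, 12.2+14) = Gamma(36.3, 26.2).
Mode of Gamma(α,β) for α≥1 is (α−1)/β = 35.3/26.2 = 1.3473.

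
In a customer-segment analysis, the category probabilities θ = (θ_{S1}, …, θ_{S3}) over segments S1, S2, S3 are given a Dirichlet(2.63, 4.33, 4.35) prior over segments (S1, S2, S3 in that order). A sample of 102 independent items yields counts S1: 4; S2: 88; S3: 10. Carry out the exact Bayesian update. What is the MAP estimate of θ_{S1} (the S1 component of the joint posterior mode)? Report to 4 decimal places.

The Dirichlet prior is conjugate to the Multinomial likelihood: each posterior αⱼ = prior αⱼ + observed count nⱼ.
Posterior concentration: (6.63, 92.33, 14.35), total = 113.31.
Joint mode component: (α_{S1}−1)/(Σα−K) = 5.63/110.31 = 0.0510.

0.0510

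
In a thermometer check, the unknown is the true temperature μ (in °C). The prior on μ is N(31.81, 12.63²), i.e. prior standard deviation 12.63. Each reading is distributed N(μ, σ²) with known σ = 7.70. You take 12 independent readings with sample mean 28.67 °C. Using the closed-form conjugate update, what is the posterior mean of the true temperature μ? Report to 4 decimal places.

For Normal data with known variance σ², a Normal(μ₀, σ₀²) prior on μ is conjugate. Posterior precision = 1/σ₀² + n/σ²; posterior mean is the precision-weighted average of μ₀ and x̄.
n·x̄ = 12·28.67 = 344.04.
σ₀² = 12.63² = 159.5169, σ² = 7.70² = 59.29; σ² + n·σ₀² = 59.29 + 12·159.5169 = 1973.4928.
Posterior mean = (μ₀/σ₀² + n·x̄/σ²)/(1/σ₀² + n/σ²) = (σ²·μ₀ + σ₀²·n·x̄)/(σ² + n·σ₀²) = (59.29·31.81 + 159.5169·344.04)/1973.4928 = 56766.209176/1973.4928 = 28.7643.

28.7643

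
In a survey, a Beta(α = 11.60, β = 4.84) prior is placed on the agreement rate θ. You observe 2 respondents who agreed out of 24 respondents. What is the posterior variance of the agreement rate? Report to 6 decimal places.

The Beta prior is conjugate to a Binomial/Bernoulli likelihood; the update adds successes to α and failures to β.
Posterior: Beta(α+k, β+n−k) = Beta(11.60+2, 4.84+22) = Beta(13.60, 26.84).
Var = αβ/((α+β)²(α+β+1)) = 13.60·26.84/(40.44²·41.44) = 0.005386.

0.005386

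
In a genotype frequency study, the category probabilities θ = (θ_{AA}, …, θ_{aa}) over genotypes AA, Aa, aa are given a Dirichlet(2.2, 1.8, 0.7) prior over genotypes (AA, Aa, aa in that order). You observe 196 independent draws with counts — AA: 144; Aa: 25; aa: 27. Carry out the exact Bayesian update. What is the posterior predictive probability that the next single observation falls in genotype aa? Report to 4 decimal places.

The Dirichlet prior is conjugate to the Multinomial likelihood: each posterior αⱼ = prior αⱼ + observed count nⱼ.
Posterior concentration: (146.2, 26.8, 27.7), total = 200.7.
P(next = aa | data) = α_{aa}/Σα = 0.1380.

0.1380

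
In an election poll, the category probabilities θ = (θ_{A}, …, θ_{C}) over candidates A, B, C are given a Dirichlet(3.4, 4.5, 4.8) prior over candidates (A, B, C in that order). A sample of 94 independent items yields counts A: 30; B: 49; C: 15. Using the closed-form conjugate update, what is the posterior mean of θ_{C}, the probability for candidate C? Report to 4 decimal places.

0.1856

The Dirichlet prior is conjugate to the Multinomial likelihood: each posterior αⱼ = prior αⱼ + observed count nⱼ.
Posterior concentration: (33.4, 53.5, 19.8), total = 106.7.
E[θ_{C}|data] = α_{C}/Σα = 19.8/106.7 = 0.1856.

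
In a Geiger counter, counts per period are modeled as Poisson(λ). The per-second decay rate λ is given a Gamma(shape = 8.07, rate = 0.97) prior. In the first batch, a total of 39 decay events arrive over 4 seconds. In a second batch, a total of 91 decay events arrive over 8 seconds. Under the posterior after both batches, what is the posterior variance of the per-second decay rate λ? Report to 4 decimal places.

0.8208

With a Gamma(shape α, rate β) prior, the Poisson likelihood is conjugate: the posterior is Gamma(α + ΣXᵢ, β + n).
After batch 1: Gamma(α+S, β+n) = Gamma(8.07+39, 0.97+4) = Gamma(47.07, 4.97).
After batch 2: Gamma(α+S, β+n) = Gamma(47.07+91, 4.97+8) = Gamma(138.07, 12.97).
Var = α/β² = 138.07/12.97² = 0.8208.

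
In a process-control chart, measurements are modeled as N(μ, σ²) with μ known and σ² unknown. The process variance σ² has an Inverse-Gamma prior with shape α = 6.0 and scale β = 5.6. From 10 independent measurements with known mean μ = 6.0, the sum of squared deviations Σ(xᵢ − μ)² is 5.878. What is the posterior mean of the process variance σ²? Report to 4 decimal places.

With known mean μ and an Inverse-Gamma(α, β) prior on σ², the Normal likelihood is conjugate: posterior is Inv-Gamma(α + n/2, β + Σ(xᵢ−μ)²/2).
Posterior: Inv-Gamma(6.0 + 10/2, 5.6 + 5.878/2) = Inv-Gamma(11.00, 8.5390).
E[σ²|data] = β/(α−1) = 8.5390/10.00 = 0.8539.

0.8539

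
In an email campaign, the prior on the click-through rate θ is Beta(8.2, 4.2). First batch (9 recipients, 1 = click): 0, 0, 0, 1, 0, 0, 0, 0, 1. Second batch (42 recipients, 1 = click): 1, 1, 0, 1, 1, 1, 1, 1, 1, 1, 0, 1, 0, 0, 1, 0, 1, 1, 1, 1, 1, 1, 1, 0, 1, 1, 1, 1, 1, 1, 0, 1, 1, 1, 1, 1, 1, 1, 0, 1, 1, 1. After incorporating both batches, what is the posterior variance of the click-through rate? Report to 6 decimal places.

The Beta prior is conjugate to a Binomial/Bernoulli likelihood; the update adds successes to α and failures to β.
After batch 1: Beta(8.2+2, 4.2+7) = Beta(10.2, 11.2).
After batch 2: Beta(10.2+34, 11.2+8) = Beta(44.2, 19.2).
Var = αβ/((α+β)²(α+β+1)) = 44.2·19.2/(63.4²·64.4) = 0.003278.

0.003278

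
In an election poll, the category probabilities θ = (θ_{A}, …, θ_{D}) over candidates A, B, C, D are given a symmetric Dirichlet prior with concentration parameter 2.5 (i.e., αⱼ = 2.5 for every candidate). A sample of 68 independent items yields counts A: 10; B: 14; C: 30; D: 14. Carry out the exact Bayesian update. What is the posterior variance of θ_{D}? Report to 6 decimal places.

0.002111

The Dirichlet prior is conjugate to the Multinomial likelihood: each posterior αⱼ = prior αⱼ + observed count nⱼ.
Posterior concentration: (12.5, 16.5, 32.5, 16.5), total = 78.0.
Var[θ_j] = α_j(Σα−α_j)/((Σα)²(Σα+1)) = 16.5·61.5/(78.0²·79.0) = 0.002111.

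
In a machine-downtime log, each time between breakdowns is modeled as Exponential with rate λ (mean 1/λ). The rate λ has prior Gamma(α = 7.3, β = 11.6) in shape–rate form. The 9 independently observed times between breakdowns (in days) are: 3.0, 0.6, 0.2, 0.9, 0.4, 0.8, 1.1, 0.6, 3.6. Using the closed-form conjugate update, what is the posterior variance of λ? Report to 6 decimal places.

0.031356

With a Gamma(shape α, rate β) prior on the exponential rate λ, the posterior after n observations with total T = Σxᵢ is Gamma(α+n, β+T).
Sum of observations T = 11.2 days; n = 9.
Posterior: Gamma(7.3+9, 11.6+11.2) = Gamma(16.3, 22.8).
Var = α/β² = 0.031356.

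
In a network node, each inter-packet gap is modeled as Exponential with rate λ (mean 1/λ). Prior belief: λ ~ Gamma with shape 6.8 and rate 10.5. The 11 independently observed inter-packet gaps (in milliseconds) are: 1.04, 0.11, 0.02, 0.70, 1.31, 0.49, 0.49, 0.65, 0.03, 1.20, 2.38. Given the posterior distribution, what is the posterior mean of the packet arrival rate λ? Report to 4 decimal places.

0.9408

With a Gamma(shape α, rate β) prior on the exponential rate λ, the posterior after n observations with total T = Σxᵢ is Gamma(α+n, β+T).
Sum of observations T = 8.42 milliseconds; n = 11.
Posterior: Gamma(6.8+11, 10.5+8.42) = Gamma(17.8, 18.92).
Posterior mean of λ = α/β = 17.8/18.92 = 0.9408.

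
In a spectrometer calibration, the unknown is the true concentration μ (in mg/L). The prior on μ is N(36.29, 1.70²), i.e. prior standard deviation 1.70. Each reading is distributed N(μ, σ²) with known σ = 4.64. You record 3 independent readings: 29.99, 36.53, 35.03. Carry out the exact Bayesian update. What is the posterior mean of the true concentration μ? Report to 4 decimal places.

For Normal data with known variance σ², a Normal(μ₀, σ₀²) prior on μ is conjugate. Posterior precision = 1/σ₀² + n/σ²; posterior mean is the precision-weighted average of μ₀ and x̄.
Σxᵢ = 29.99 + 36.53 + 35.03 = 101.55, so n·x̄ = 101.55.
σ₀² = 1.70² = 2.89, σ² = 4.64² = 21.5296; σ² + n·σ₀² = 21.5296 + 3·2.89 = 30.1996.
Posterior mean = (μ₀/σ₀² + n·x̄/σ²)/(1/σ₀² + n/σ²) = (σ²·μ₀ + σ₀²·n·x̄)/(σ² + n·σ₀²) = (21.5296·36.29 + 2.89·101.55)/30.1996 = 1074.788684/30.1996 = 35.5895.

35.5895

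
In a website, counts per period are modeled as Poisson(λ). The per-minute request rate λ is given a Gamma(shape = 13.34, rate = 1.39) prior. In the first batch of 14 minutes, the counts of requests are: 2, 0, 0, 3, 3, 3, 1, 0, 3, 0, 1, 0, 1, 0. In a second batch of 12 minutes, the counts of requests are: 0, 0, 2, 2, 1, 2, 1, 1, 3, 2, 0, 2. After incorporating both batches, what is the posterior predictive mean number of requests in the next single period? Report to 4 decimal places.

1.6919

With a Gamma(shape α, rate β) prior, the Poisson likelihood is conjugate: the posterior is Gamma(α + ΣXᵢ, β + n).
Batch 1: sum of counts S = 17 over n = 14 minutes.
After batch 1: Gamma(α+S, β+n) = Gamma(13.34+17, 1.39+14) = Gamma(30.34, 15.39).
Batch 2: sum of counts S = 16 over n = 12 minutes.
After batch 2: Gamma(α+S, β+n) = Gamma(30.34+16, 15.39+12) = Gamma(46.34, 27.39).
The predictive distribution for one future period is NegBinom with mean α/β = 1.6919.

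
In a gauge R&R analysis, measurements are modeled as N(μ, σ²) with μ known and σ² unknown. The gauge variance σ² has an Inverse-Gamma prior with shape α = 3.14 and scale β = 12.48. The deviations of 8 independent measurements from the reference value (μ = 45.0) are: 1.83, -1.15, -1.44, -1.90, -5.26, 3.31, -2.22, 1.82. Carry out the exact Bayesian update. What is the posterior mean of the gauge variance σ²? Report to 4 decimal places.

With known mean μ and an Inverse-Gamma(α, β) prior on σ², the Normal likelihood is conjugate: posterior is Inv-Gamma(α + n/2, β + Σ(xᵢ−μ)²/2).
Σ(xᵢ−μ)² = (1.83)² + (-1.15)² + (-1.44)² + (-1.90)² + (-5.26)² + (3.31)² + (-2.22)² + (1.82)² = 57.2195.
Posterior: Inv-Gamma(3.14 + 8/2, 12.48 + 57.2195/2) = Inv-Gamma(7.14, 41.08975).
E[σ²|data] = β/(α−1) = 41.08975/6.14 = 6.6921.

6.6921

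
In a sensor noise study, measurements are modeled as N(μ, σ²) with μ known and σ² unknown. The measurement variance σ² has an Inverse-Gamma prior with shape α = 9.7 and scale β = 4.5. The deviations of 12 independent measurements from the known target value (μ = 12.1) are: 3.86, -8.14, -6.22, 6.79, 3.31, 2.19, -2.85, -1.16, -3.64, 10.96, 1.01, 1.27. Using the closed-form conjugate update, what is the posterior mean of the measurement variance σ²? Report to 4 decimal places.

11.4346

With known mean μ and an Inverse-Gamma(α, β) prior on σ², the Normal likelihood is conjugate: posterior is Inv-Gamma(α + n/2, β + Σ(xᵢ−μ)²/2).
Σ(xᵢ−μ)² = (3.86)² + (-8.14)² + (-6.22)² + (6.79)² + (3.31)² + (2.19)² + (-2.85)² + (-1.16)² + (-3.64)² + (10.96)² + (1.01)² + (1.27)² = 327.1762.
Posterior: Inv-Gamma(9.7 + 12/2, 4.5 + 327.1762/2) = Inv-Gamma(15.70, 168.08810).
E[σ²|data] = β/(α−1) = 168.08810/14.70 = 11.4346.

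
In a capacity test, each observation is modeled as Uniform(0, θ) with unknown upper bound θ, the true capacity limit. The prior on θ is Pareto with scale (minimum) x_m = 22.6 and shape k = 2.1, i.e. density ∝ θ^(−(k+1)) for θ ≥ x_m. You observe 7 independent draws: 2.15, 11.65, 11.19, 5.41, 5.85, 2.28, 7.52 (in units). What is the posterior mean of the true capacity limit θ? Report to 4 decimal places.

A Pareto(scale x_m, shape k) prior on the upper bound θ of Uniform(0, θ) is conjugate: posterior is Pareto(max(x_m, max xᵢ), k + n).
Sample maximum = 11.65; prior scale x_m = 22.6 → posterior scale = max = 22.60.
Posterior shape = 2.1 + 7 = 9.1.
E[θ|data] = k·x_m/(k−1) = 9.1·22.60/8.1 = 25.3901.

25.3901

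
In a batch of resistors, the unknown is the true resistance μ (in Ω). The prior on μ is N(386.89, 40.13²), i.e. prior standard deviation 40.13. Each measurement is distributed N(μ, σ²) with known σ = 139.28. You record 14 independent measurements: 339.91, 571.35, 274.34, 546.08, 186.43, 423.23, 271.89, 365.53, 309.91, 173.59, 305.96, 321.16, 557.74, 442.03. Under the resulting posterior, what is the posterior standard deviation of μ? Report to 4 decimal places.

For Normal data with known variance σ², a Normal(μ₀, σ₀²) prior on μ is conjugate. Posterior precision = 1/σ₀² + n/σ²; posterior mean is the precision-weighted average of μ₀ and x̄.
σ₀² = 40.13² = 1610.4169, σ² = 139.28² = 19398.9184; σ² + n·σ₀² = 19398.9184 + 14·1610.4169 = 41944.755.
Posterior precision = 1/σ₀² + n/σ² = 1/1610.4169 + 14/19398.9184 = (σ² + n·σ₀²)/(σ₀²σ²) = 41944.755/(1610.4169·19398.9184); posterior variance σₙ² = σ₀²σ²/(σ² + n·σ₀²) = 1610.4169·19398.9184/41944.755 = 744.797437.
Posterior SD = √σₙ² = √(1610.4169·19398.9184/41944.755) = 27.2910.

27.2910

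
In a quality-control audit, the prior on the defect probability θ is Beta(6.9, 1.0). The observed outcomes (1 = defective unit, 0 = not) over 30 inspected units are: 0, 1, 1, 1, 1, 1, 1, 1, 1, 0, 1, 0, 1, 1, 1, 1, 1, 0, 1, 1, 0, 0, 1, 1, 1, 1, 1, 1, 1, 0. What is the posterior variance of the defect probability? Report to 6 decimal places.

0.004281

The Beta prior is conjugate to a Binomial/Bernoulli likelihood; the update adds successes to α and failures to β.
Posterior: Beta(α+k, β+n−k) = Beta(6.9+23, 1.0+7) = Beta(29.9, 8.0).
Var = αβ/((α+β)²(α+β+1)) = 29.9·8.0/(37.9²·38.9) = 0.004281.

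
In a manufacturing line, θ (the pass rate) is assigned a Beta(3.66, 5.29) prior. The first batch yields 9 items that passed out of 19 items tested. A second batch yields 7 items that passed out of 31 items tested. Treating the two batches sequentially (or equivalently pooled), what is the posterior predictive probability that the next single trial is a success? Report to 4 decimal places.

0.3335

The Beta prior is conjugate to a Binomial/Bernoulli likelihood; the update adds successes to α and failures to β.
After batch 1: Beta(3.66+9, 5.29+10) = Beta(12.66, 15.29).
After batch 2: Beta(12.66+7, 15.29+24) = Beta(19.66, 39.29).
For a single future Bernoulli trial, P(success | data) = α/(α+β) = 0.3335.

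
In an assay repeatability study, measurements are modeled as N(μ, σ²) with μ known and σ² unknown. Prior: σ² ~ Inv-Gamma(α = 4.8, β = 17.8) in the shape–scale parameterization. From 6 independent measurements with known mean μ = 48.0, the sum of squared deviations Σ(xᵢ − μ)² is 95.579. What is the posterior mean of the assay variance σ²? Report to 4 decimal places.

9.6455

With known mean μ and an Inverse-Gamma(α, β) prior on σ², the Normal likelihood is conjugate: posterior is Inv-Gamma(α + n/2, β + Σ(xᵢ−μ)²/2).
Posterior: Inv-Gamma(4.8 + 6/2, 17.8 + 95.579/2) = Inv-Gamma(7.80, 65.5895).
E[σ²|data] = β/(α−1) = 65.5895/6.80 = 9.6455.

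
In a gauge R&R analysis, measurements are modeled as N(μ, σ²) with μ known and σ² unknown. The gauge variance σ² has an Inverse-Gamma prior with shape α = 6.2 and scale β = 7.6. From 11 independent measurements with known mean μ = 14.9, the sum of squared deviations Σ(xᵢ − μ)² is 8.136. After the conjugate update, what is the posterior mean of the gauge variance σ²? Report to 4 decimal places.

1.0905

With known mean μ and an Inverse-Gamma(α, β) prior on σ², the Normal likelihood is conjugate: posterior is Inv-Gamma(α + n/2, β + Σ(xᵢ−μ)²/2).
Posterior: Inv-Gamma(6.2 + 11/2, 7.6 + 8.136/2) = Inv-Gamma(11.70, 11.6680).
E[σ²|data] = β/(α−1) = 11.6680/10.70 = 1.0905.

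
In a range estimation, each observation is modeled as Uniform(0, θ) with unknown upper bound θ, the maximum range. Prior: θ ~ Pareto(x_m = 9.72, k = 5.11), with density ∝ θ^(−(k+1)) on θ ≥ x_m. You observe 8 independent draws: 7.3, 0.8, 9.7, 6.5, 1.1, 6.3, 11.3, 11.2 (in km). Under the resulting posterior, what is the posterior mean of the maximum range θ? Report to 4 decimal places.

12.2331

A Pareto(scale x_m, shape k) prior on the upper bound θ of Uniform(0, θ) is conjugate: posterior is Pareto(max(x_m, max xᵢ), k + n).
Sample maximum = 11.3; prior scale x_m = 9.72 → posterior scale = max = 11.30.
Posterior shape = 5.11 + 8 = 13.11.
E[θ|data] = k·x_m/(k−1) = 13.11·11.30/12.11 = 12.2331.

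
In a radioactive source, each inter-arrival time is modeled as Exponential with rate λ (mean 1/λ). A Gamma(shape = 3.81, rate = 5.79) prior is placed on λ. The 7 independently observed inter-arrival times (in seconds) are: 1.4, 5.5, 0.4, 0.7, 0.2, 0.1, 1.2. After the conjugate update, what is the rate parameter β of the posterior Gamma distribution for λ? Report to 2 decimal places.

With a Gamma(shape α, rate β) prior on the exponential rate λ, the posterior after n observations with total T = Σxᵢ is Gamma(α+n, β+T).
Sum of observations T = 9.5 seconds; n = 7.
Posterior: Gamma(3.81+7, 5.79+9.5) = Gamma(10.81, 15.29).
Posterior β = 15.29.

15.29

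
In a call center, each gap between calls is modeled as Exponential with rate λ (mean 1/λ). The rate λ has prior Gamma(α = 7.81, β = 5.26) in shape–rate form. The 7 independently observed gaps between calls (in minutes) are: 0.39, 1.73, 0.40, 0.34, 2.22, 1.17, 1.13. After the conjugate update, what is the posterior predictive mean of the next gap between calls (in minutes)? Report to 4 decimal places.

0.9153

With a Gamma(shape α, rate β) prior on the exponential rate λ, the posterior after n observations with total T = Σxᵢ is Gamma(α+n, β+T).
Sum of observations T = 7.38 minutes; n = 7.
Posterior: Gamma(7.81+7, 5.26+7.38) = Gamma(14.81, 12.64).
The predictive distribution for the next observation is Lomax; its mean is β/(α−1) = 12.64/13.81 = 0.9153.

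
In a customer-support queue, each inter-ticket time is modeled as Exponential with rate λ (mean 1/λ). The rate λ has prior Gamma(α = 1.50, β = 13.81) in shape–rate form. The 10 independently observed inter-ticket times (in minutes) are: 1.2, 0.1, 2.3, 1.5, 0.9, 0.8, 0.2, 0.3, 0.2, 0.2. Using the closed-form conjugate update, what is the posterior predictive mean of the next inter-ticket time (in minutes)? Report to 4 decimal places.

With a Gamma(shape α, rate β) prior on the exponential rate λ, the posterior after n observations with total T = Σxᵢ is Gamma(α+n, β+T).
Sum of observations T = 7.7 minutes; n = 10.
Posterior: Gamma(1.50+10, 13.81+7.7) = Gamma(11.50, 21.51).
The predictive distribution for the next observation is Lomax; its mean is β/(α−1) = 21.51/10.50 = 2.0486.

2.0486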